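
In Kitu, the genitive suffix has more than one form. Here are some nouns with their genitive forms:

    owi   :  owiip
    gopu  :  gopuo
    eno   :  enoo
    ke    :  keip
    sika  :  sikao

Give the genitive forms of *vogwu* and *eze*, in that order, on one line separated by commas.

vogwuo, ezeip

The pattern is front/back vowel harmony: -ip when the last vowel of the stem is a front vowel (*owi*, *ke*); -o when the last vowel of the stem is a back vowel (*gopu*, *eno*, *sika*).
The last vowel of *vogwu* is /u/, which is a back vowel, so the suffix is -o, giving *vogwuo*.
The last vowel of *eze* is /e/, which is a front vowel, so the suffix is -ip, giving *ezeip*.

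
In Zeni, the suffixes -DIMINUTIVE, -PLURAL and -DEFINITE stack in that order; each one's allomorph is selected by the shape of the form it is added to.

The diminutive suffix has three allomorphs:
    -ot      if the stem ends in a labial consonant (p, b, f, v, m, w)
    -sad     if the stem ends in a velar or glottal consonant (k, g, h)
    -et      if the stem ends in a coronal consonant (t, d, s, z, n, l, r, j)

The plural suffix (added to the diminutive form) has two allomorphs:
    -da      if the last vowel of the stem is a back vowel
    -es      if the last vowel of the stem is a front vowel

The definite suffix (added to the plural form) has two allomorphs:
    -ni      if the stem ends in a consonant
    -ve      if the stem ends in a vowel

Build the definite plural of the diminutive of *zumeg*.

zumegsaddave

*zumeg* — final consonant /g/ (velar/glottal) → -sad → *zumegsad*.
The last vowel of the diminutive form *zumegsad* is /a/, which is a back vowel, so the plural suffix is -da, giving *zumegsadda*.
The plural form *zumegsadda* — final sound /a/ (a vowel) → -ve → *zumegsaddave*.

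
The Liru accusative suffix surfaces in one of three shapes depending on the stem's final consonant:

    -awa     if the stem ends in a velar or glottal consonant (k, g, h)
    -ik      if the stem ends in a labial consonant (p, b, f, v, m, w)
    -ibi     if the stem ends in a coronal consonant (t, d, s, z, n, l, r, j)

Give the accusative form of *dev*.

*dev*: final consonant = /v/, labial → -ik → *devik*.

devik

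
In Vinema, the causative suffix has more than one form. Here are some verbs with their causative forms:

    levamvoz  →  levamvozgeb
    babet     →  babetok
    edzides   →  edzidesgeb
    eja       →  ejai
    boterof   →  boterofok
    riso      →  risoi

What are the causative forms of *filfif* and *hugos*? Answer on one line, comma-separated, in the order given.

filfifok, hugosgeb

Looking at the final sound of each stem: -geb when the stem ends in a sibilant (*levamvoz*, *edzides*); -ok when the stem ends in a non-sibilant consonant (*babet*, *boterof*); -i when the stem ends in a vowel (*eja*, *riso*).
The final sound of *filfif* is /f/, which is a non-sibilant consonant, so the suffix is -ok, giving *filfifok*.
Since the final sound of *hugos* is /s/ (a sibilant), it takes -geb, giving *hugosgeb*.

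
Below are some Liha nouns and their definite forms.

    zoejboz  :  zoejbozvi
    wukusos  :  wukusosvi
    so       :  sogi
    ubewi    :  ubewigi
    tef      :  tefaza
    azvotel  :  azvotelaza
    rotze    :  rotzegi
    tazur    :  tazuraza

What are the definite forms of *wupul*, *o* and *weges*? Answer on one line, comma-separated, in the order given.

The pattern is sibilance of the final sound: -vi when the stem ends in a sibilant (*zoejboz*, *wukusos*); -aza when the stem ends in a non-sibilant consonant (*tef*, *azvotel*, *tazur*); -gi when the stem ends in a vowel (*so*, *ubewi*, *rotze*).
*wupul* — final sound /l/ (a non-sibilant consonant) → -aza → *wupulaza*.
Since the final sound of *o* is /o/ (a vowel), it takes -gi, giving *ogi*.
*weges* — final sound /s/ (a sibilant) → -vi → *wegesvi*.

wupulaza, ogi, wegesvi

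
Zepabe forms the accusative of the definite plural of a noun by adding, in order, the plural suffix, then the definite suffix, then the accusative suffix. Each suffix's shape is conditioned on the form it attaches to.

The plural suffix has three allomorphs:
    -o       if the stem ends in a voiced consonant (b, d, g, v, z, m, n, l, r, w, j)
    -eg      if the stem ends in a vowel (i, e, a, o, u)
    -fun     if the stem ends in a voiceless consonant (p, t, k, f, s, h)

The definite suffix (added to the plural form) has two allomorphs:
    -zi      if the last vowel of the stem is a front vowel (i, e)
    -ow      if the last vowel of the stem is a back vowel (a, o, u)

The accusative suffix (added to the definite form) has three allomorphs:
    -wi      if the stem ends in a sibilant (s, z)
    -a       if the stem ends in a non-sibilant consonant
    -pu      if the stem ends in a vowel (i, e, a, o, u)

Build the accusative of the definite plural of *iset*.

isetfunowa

*iset* — final sound /t/ (a voiceless consonant) → -fun → *isetfun*.
Since the last vowel of the plural form *isetfun* is /u/ (a back vowel), it takes -ow, giving *isetfunow*.
Since the final sound of the definite form *isetfunow* is /w/ (a non-sibilant consonant), it takes -a, giving *isetfunowa*.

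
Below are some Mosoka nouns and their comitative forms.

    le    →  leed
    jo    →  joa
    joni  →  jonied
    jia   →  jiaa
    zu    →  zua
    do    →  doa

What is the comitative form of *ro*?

roa

The suffix is conditioned by the last vowel: -ed when the last vowel of the stem is a front vowel (*le*, *joni*); -a when the last vowel of the stem is a back vowel (*jo*, *jia*, *zu*, *do*).
The last vowel of *ro* is /o/, which is a back vowel, so the suffix is -a, giving *roa*.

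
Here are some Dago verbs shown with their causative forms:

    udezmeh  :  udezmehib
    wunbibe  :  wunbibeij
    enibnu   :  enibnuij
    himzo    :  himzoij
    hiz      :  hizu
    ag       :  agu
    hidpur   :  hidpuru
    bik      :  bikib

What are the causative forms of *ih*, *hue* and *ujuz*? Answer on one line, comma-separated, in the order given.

Looking at the final sound of each stem: -ib when the stem ends in a voiceless consonant (*udezmeh*, *bik*); -u when the stem ends in a voiced consonant (*hiz*, *ag*, *hidpur*); -ij when the stem ends in a vowel (*wunbibe*, *enibnu*, *himzo*).
Since the final sound of *ih* is /h/ (a voiceless consonant), it takes -ib, giving *ihib*.
*hue*: final sound = /e/, a vowel → -ij → *hueij*.
Since the final sound of *ujuz* is /z/ (a voiced consonant), it takes -u, giving *ujuzu*.

ihib, hueij, ujuzu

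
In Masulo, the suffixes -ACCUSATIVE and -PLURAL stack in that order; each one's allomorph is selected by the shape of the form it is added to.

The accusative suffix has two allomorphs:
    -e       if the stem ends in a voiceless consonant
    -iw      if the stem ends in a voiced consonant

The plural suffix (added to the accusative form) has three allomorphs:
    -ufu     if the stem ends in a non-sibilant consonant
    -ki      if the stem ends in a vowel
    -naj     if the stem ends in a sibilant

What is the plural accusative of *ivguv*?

*ivguv* — final consonant /v/ (voiced) → -iw → *ivguviw*.
The accusative form *ivguviw* — final sound /w/ (a non-sibilant consonant) → -ufu → *ivguviwufu*.

ivguviwufu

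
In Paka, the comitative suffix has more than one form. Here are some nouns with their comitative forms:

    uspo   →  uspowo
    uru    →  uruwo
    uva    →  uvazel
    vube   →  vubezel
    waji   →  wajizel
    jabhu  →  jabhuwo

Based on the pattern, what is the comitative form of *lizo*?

The alternation tracks the last vowel of the stem — -wo when the last vowel of the stem is a rounded vowel (*uspo*, *uru*, *jabhu*); -zel when the last vowel of the stem is an unrounded vowel (*uva*, *vube*, *waji*).
*lizo* — last vowel /o/ (a rounded vowel) → -wo → *lizowo*.

lizowo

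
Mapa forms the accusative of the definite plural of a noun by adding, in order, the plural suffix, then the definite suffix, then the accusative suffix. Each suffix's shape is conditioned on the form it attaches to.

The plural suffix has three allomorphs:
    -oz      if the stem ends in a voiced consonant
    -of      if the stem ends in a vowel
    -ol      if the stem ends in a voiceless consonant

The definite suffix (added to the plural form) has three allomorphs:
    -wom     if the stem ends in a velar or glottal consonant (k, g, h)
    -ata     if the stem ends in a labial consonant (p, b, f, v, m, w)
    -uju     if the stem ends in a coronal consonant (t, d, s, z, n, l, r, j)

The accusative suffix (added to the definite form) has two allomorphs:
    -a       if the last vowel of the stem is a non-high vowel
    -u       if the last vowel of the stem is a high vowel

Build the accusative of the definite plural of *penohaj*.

penohajozujuu

*penohaj*: final sound = /j/, a voiced consonant → -oz → *penohajoz*.
The plural form *penohajoz*: final consonant = /z/, coronal → -uju → *penohajozuju*.
The last vowel of the definite form *penohajozuju* is /u/, which is a high vowel, so the accusative suffix is -u, giving *penohajozujuu*.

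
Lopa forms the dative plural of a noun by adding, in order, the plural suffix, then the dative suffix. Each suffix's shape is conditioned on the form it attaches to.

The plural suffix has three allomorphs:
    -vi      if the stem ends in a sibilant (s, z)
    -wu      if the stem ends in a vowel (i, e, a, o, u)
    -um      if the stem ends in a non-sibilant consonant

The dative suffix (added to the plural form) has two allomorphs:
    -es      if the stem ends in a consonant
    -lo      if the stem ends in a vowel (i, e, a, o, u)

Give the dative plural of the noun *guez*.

guezvilo

The final sound of *guez* is /z/, which is a sibilant, so the plural suffix is -vi, giving *guezvi*.
The final sound of the plural form *guezvi* is /i/, which is a vowel, so the dative suffix is -lo, giving *guezvilo*.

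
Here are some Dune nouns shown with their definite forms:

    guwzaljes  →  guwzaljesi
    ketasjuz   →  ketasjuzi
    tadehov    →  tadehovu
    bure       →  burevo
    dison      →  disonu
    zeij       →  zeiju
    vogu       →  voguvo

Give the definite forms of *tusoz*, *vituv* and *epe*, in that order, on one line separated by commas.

The alternation tracks the final sound of the stem — -i when the stem ends in a sibilant (*guwzaljes*, *ketasjuz*); -u when the stem ends in a non-sibilant consonant (*tadehov*, *dison*, *zeij*); -vo when the stem ends in a vowel (*bure*, *vogu*).
Since the final sound of *tusoz* is /z/ (a sibilant), it takes -i, giving *tusozi*.
Since the final sound of *vituv* is /v/ (a non-sibilant consonant), it takes -u, giving *vituvu*.
The final sound of *epe* is /e/, which is a vowel, so the suffix is -vo, giving *epevo*.

tusozi, vituvu, epevo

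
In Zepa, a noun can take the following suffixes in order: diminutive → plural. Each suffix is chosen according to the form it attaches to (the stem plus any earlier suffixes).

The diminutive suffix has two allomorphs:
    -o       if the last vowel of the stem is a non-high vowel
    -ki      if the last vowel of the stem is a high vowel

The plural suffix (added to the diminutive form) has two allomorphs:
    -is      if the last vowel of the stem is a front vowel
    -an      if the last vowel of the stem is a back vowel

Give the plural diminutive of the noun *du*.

dukiis

The last vowel of *du* is /u/, which is a high vowel, so the diminutive suffix is -ki, giving *duki*.
The last vowel of the diminutive form *duki* is /i/, which is a front vowel, so the plural suffix is -is, giving *dukiis*.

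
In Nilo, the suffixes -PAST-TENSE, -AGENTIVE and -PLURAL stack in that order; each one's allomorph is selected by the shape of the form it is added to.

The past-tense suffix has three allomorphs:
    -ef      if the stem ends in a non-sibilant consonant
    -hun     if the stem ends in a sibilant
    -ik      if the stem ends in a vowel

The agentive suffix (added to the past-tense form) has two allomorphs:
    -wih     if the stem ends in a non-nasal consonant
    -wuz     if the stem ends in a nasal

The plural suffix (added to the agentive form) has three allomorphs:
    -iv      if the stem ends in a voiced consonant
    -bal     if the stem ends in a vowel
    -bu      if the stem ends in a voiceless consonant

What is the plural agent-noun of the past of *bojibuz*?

bojibuzhunwuziv

*bojibuz*: final sound = /z/, a sibilant → -hun → *bojibuzhun*.
Since the final consonant of the past-tense form *bojibuzhun* is /n/ (a nasal), it takes -wuz, giving *bojibuzhunwuz*.
The agentive form *bojibuzhunwuz*: final sound = /z/, a voiced consonant → -iv → *bojibuzhunwuziv*.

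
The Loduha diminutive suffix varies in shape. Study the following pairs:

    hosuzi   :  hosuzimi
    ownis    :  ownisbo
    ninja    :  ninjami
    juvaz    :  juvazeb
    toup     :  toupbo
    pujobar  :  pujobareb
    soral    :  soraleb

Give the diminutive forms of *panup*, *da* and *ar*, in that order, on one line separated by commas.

The pattern is voicing of the final sound: -bo when the stem ends in a voiceless consonant (*ownis*, *toup*); -eb when the stem ends in a voiced consonant (*juvaz*, *pujobar*, *soral*); -mi when the stem ends in a vowel (*hosuzi*, *ninja*).
The final sound of *panup* is /p/, which is a voiceless consonant, so the suffix is -bo, giving *panupbo*.
Since the final sound of *da* is /a/ (a vowel), it takes -mi, giving *dami*.
*ar*: final sound = /r/, a voiced consonant → -eb → *areb*.

panupbo, dami, areb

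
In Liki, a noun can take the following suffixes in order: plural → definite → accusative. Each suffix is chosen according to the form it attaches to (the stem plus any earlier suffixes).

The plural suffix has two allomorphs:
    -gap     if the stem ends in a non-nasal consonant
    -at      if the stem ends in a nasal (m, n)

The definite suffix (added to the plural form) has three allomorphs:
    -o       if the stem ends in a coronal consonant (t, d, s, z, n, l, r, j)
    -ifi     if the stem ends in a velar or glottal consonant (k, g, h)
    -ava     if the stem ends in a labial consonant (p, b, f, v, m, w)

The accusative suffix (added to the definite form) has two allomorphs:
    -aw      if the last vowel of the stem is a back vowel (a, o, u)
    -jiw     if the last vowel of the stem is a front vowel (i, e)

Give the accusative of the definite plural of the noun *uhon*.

uhonatoaw

*uhon*: final consonant = /n/, a nasal → -at → *uhonat*.
Since the final consonant of the plural form *uhonat* is /t/ (coronal), it takes -o, giving *uhonato*.
The definite form *uhonato* — last vowel /o/ (a back vowel) → -aw → *uhonatoaw*.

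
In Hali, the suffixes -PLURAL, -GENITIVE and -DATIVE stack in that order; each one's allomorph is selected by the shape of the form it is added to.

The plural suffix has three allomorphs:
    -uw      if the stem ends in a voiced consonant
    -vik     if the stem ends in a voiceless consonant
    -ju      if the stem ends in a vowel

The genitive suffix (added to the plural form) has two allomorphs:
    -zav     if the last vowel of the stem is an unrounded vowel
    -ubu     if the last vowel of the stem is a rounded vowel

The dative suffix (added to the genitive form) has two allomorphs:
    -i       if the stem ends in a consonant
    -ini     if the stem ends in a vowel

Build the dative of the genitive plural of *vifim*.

The final sound of *vifim* is /m/, which is a voiced consonant, so the plural suffix is -uw, giving *vifimuw*.
Since the last vowel of the plural form *vifimuw* is /u/ (a rounded vowel), it takes -ubu, giving *vifimuwubu*.
The genitive form *vifimuwubu*: final sound = /u/, a vowel → -ini → *vifimuwubuini*.

vifimuwubuini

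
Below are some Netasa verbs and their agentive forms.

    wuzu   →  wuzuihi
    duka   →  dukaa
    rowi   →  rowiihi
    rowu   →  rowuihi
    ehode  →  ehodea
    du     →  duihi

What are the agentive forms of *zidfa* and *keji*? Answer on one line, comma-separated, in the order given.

The alternation tracks the last vowel of the stem — -ihi when the last vowel of the stem is a high vowel (*wuzu*, *rowi*, *rowu*, *du*); -a when the last vowel of the stem is a non-high vowel (*duka*, *ehode*).
The last vowel of *zidfa* is /a/, which is a non-high vowel, so the suffix is -a, giving *zidfaa*.
*keji*: last vowel = /i/, a high vowel → -ihi → *kejiihi*.

zidfaa, kejiihi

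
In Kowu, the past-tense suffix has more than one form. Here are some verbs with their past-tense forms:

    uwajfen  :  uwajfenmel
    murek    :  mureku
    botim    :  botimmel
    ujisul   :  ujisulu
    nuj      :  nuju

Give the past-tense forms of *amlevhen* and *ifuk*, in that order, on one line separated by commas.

amlevhenmel, ifuku

The alternation tracks the final consonant of the stem — -mel when the stem ends in a nasal (*uwajfen*, *botim*); -u when the stem ends in a non-nasal consonant (*murek*, *ujisul*, *nuj*).
Since the final consonant of *amlevhen* is /n/ (a nasal), it takes -mel, giving *amlevhenmel*.
*ifuk* — final consonant /k/ (non-nasal) → -u → *ifuku*.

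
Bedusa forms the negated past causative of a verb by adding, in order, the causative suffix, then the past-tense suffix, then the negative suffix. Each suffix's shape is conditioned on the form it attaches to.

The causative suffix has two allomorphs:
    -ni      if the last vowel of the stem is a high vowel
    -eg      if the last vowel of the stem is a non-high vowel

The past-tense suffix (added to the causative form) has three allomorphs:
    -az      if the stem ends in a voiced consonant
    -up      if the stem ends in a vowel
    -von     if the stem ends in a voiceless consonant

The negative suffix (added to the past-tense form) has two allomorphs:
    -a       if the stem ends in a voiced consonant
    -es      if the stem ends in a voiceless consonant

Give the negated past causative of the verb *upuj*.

upujniupes

*upuj*: last vowel = /u/, a high vowel → -ni → *upujni*.
Since the final sound of the causative form *upujni* is /i/ (a vowel), it takes -up, giving *upujniup*.
The past-tense form *upujniup* — final consonant /p/ (voiceless) → -es → *upujniupes*.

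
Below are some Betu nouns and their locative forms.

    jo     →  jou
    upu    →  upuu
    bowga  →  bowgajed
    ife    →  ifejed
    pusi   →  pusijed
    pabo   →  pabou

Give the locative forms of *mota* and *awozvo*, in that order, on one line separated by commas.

motajed, awozvou

The pattern is rounding harmony: -u when the last vowel of the stem is a rounded vowel (*jo*, *upu*, *pabo*); -jed when the last vowel of the stem is an unrounded vowel (*bowga*, *ife*, *pusi*).
Since the last vowel of *mota* is /a/ (an unrounded vowel), it takes -jed, giving *motajed*.
Since the last vowel of *awozvo* is /o/ (a rounded vowel), it takes -u, giving *awozvou*.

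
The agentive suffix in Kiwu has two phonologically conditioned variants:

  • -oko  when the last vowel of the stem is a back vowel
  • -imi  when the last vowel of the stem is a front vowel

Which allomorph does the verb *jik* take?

-imi

*jik*: last vowel = /i/, a front vowel → -imi.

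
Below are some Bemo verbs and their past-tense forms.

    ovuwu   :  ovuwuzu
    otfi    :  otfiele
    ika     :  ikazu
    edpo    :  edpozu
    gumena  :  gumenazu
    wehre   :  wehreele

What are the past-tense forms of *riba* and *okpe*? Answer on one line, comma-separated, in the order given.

ribazu, okpeele

The suffix is conditioned by the last vowel: -ele when the last vowel of the stem is a front vowel (*otfi*, *wehre*); -zu when the last vowel of the stem is a back vowel (*ovuwu*, *ika*, *edpo*, *gumena*).
*riba*: last vowel = /a/, a back vowel → -zu → *ribazu*.
*okpe* — last vowel /e/ (a front vowel) → -ele → *okpeele*.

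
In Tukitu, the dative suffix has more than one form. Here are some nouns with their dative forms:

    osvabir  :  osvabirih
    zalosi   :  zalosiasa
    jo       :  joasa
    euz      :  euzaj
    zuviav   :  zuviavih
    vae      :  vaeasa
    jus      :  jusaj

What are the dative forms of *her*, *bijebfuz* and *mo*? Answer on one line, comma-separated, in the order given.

herih, bijebfuzaj, moasa

The suffix is conditioned by the final sound: -aj when the stem ends in a sibilant (*euz*, *jus*); -ih when the stem ends in a non-sibilant consonant (*osvabir*, *zuviav*); -asa when the stem ends in a vowel (*zalosi*, *jo*, *vae*).
*her* — final sound /r/ (a non-sibilant consonant) → -ih → *herih*.
*bijebfuz*: final sound = /z/, a sibilant → -aj → *bijebfuzaj*.
*mo* — final sound /o/ (a vowel) → -asa → *moasa*.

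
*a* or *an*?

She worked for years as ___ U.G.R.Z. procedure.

a

The indefinite article is chosen by the initial *sound* of the following word, not its spelling.
The initialism *U.G.R.Z.* is read letter by letter; the first letter, U, is pronounced /juː/, which begins with a consonant sound.
So the article is *a*: She worked for years as a U.G.R.Z. procedure.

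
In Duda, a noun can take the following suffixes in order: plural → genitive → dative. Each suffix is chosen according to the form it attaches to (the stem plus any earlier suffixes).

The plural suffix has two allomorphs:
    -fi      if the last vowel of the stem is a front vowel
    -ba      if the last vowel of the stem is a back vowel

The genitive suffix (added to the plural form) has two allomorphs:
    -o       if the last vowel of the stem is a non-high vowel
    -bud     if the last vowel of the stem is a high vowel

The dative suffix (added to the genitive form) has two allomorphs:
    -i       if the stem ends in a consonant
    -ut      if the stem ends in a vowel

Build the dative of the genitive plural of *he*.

hefibudi

*he* — last vowel /e/ (a front vowel) → -fi → *hefi*.
The plural form *hefi* — last vowel /i/ (a high vowel) → -bud → *hefibud*.
The genitive form *hefibud*: final sound = /d/, a consonant → -i → *hefibudi*.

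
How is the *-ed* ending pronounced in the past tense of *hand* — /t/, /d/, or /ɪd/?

The stem *hand* ends in /t/ or /d/.
The -ed suffix is realized as /ɪd/ after /t, d/; as /t/ after other voiceless consonants; and as /d/ after other voiced sounds.
So -ed on *hand* is pronounced /ɪd/.

/ɪd/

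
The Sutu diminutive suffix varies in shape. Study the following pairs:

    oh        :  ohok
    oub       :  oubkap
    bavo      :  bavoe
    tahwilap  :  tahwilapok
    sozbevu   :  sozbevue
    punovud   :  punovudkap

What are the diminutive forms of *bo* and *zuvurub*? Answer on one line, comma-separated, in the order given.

boe, zuvurubkap

Looking at the final sound of each stem: -ok when the stem ends in a voiceless consonant (*oh*, *tahwilap*); -kap when the stem ends in a voiced consonant (*oub*, *punovud*); -e when the stem ends in a vowel (*bavo*, *sozbevu*).
The final sound of *bo* is /o/, which is a vowel, so the suffix is -e, giving *boe*.
*zuvurub* — final sound /b/ (a voiced consonant) → -kap → *zuvurubkap*.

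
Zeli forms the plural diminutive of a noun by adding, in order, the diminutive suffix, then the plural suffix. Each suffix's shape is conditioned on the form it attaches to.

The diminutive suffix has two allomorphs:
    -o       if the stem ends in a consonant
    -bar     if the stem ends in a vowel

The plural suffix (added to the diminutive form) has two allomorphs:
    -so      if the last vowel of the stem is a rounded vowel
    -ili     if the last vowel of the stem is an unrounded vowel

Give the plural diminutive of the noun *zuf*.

*zuf*: final sound = /f/, a consonant → -o → *zufo*.
The diminutive form *zufo* — last vowel /o/ (a rounded vowel) → -so → *zufoso*.

zufoso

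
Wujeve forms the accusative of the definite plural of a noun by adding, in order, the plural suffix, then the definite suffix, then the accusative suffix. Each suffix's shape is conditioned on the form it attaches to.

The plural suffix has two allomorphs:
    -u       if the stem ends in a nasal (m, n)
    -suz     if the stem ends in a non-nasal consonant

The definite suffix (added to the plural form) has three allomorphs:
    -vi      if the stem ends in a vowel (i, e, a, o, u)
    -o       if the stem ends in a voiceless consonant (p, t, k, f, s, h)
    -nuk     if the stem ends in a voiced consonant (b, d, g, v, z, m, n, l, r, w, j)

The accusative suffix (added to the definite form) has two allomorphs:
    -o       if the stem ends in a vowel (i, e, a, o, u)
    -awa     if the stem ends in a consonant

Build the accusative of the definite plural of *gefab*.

The final consonant of *gefab* is /b/, which is non-nasal, so the plural suffix is -suz, giving *gefabsuz*.
The plural form *gefabsuz* — final sound /z/ (a voiced consonant) → -nuk → *gefabsuznuk*.
The final sound of the definite form *gefabsuznuk* is /k/, which is a consonant, so the accusative suffix is -awa, giving *gefabsuznukawa*.

gefabsuznukawa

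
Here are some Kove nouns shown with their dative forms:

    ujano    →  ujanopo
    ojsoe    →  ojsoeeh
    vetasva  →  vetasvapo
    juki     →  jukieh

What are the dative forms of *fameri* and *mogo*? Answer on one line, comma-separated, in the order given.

Looking at the last vowel of each stem: -eh when the last vowel of the stem is a front vowel (*ojsoe*, *juki*); -po when the last vowel of the stem is a back vowel (*ujano*, *vetasva*).
Since the last vowel of *fameri* is /i/ (a front vowel), it takes -eh, giving *famerieh*.
*mogo* — last vowel /o/ (a back vowel) → -po → *mogopo*.

famerieh, mogopo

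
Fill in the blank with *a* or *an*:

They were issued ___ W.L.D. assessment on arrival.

a

The indefinite article is chosen by the initial *sound* of the following word, not its spelling.
The initialism *W.L.D.* is read letter by letter; the first letter, W, is pronounced /ˈdʌbəl.juː/, which begins with a consonant sound.
So the article is *a*: They were issued a W.L.D. assessment on arrival.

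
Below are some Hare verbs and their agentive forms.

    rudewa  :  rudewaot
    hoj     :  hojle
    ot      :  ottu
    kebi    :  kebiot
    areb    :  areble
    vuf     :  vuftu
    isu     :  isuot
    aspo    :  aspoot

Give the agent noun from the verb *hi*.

hiot

The pattern is voicing of the final sound: -tu when the stem ends in a voiceless consonant (*ot*, *vuf*); -le when the stem ends in a voiced consonant (*hoj*, *areb*); -ot when the stem ends in a vowel (*rudewa*, *kebi*, *isu*, *aspo*).
The final sound of *hi* is /i/, which is a vowel, so the suffix is -ot, giving *hiot*.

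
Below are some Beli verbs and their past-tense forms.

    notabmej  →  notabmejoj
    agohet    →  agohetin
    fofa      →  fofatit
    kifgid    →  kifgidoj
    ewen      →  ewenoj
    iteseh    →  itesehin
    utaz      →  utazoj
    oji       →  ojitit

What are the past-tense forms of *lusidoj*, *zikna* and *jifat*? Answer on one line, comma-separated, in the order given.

The alternation tracks the final sound of the stem — -in when the stem ends in a voiceless consonant (*agohet*, *iteseh*); -oj when the stem ends in a voiced consonant (*notabmej*, *kifgid*, *ewen*, *utaz*); -tit when the stem ends in a vowel (*fofa*, *oji*).
The final sound of *lusidoj* is /j/, which is a voiced consonant, so the suffix is -oj, giving *lusidojoj*.
The final sound of *zikna* is /a/, which is a vowel, so the suffix is -tit, giving *ziknatit*.
Since the final sound of *jifat* is /t/ (a voiceless consonant), it takes -in, giving *jifatin*.

lusidojoj, ziknatit, jifatin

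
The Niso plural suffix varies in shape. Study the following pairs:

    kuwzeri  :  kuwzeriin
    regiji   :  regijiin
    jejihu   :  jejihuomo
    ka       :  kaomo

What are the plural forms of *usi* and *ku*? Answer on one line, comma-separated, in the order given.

The pattern is front/back vowel harmony: -in when the last vowel of the stem is a front vowel (*kuwzeri*, *regiji*); -omo when the last vowel of the stem is a back vowel (*jejihu*, *ka*).
*usi*: last vowel = /i/, a front vowel → -in → *usiin*.
*ku* — last vowel /u/ (a back vowel) → -omo → *kuomo*.

usiin, kuomo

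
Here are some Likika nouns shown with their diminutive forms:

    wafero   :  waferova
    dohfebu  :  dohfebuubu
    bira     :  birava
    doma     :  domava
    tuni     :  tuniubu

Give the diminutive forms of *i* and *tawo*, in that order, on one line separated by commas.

Looking at the last vowel of each stem: -ubu when the last vowel of the stem is a high vowel (*dohfebu*, *tuni*); -va when the last vowel of the stem is a non-high vowel (*wafero*, *bira*, *doma*).
*i*: last vowel = /i/, a high vowel → -ubu → *iubu*.
Since the last vowel of *tawo* is /o/ (a non-high vowel), it takes -va, giving *tawova*.

iubu, tawova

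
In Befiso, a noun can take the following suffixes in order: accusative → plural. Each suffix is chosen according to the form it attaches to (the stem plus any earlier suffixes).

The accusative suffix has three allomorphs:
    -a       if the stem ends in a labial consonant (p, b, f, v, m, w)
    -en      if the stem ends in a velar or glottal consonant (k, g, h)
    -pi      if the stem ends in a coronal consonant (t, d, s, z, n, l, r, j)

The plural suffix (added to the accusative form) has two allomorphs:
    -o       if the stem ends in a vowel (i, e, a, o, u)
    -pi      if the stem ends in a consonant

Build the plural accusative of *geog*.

*geog*: final consonant = /g/, velar/glottal → -en → *geogen*.
The accusative form *geogen*: final sound = /n/, a consonant → -pi → *geogenpi*.

geogenpi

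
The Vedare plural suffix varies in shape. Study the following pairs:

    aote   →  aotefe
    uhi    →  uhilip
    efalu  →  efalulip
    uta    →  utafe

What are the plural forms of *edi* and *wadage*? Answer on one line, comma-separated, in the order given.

edilip, wadagefe

The suffix is conditioned by the last vowel: -lip when the last vowel of the stem is a high vowel (*uhi*, *efalu*); -fe when the last vowel of the stem is a non-high vowel (*aote*, *uta*).
*edi* — last vowel /i/ (a high vowel) → -lip → *edilip*.
Since the last vowel of *wadage* is /e/ (a non-high vowel), it takes -fe, giving *wadagefe*.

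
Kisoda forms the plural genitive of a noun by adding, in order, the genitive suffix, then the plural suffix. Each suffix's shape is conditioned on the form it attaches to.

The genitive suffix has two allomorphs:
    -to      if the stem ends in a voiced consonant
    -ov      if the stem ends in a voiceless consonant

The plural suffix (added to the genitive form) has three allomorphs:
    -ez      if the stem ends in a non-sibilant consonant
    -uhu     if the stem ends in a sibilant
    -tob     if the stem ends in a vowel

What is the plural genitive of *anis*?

*anis*: final consonant = /s/, voiceless → -ov → *anisov*.
The genitive form *anisov*: final sound = /v/, a non-sibilant consonant → -ez → *anisovez*.

anisovez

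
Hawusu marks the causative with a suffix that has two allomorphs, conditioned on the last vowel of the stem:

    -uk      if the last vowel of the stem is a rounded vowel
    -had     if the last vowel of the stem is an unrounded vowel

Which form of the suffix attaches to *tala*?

*tala*: last vowel = /a/, an unrounded vowel → -had.

-had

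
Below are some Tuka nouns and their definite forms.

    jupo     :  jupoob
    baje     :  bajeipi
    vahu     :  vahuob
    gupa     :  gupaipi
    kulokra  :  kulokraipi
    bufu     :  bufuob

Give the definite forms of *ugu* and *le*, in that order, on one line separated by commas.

uguob, leipi

The alternation tracks the last vowel of the stem — -ob when the last vowel of the stem is a rounded vowel (*jupo*, *vahu*, *bufu*); -ipi when the last vowel of the stem is an unrounded vowel (*baje*, *gupa*, *kulokra*).
*ugu* — last vowel /u/ (a rounded vowel) → -ob → *uguob*.
Since the last vowel of *le* is /e/ (an unrounded vowel), it takes -ipi, giving *leipi*.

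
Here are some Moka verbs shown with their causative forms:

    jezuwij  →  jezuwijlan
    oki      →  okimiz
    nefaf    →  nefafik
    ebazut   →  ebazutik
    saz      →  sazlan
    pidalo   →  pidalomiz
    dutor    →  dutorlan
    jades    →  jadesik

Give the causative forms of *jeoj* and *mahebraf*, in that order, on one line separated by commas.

jeojlan, mahebrafik

The alternation tracks the final sound of the stem — -ik when the stem ends in a voiceless consonant (*nefaf*, *ebazut*, *jades*); -lan when the stem ends in a voiced consonant (*jezuwij*, *saz*, *dutor*); -miz when the stem ends in a vowel (*oki*, *pidalo*).
The final sound of *jeoj* is /j/, which is a voiced consonant, so the suffix is -lan, giving *jeojlan*.
*mahebraf* — final sound /f/ (a voiceless consonant) → -ik → *mahebrafik*.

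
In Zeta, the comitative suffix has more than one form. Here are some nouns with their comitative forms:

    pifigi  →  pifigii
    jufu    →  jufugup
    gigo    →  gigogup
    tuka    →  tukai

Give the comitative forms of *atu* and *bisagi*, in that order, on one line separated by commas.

atugup, bisagii

The pattern is rounding harmony: -gup when the last vowel of the stem is a rounded vowel (*jufu*, *gigo*); -i when the last vowel of the stem is an unrounded vowel (*pifigi*, *tuka*).
Since the last vowel of *atu* is /u/ (a rounded vowel), it takes -gup, giving *atugup*.
*bisagi*: last vowel = /i/, an unrounded vowel → -i → *bisagii*.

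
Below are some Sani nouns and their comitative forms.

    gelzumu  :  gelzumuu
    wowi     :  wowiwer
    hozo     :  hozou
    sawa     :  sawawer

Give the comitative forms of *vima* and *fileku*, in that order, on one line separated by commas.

The pattern is rounding harmony: -u when the last vowel of the stem is a rounded vowel (*gelzumu*, *hozo*); -wer when the last vowel of the stem is an unrounded vowel (*wowi*, *sawa*).
*vima* — last vowel /a/ (an unrounded vowel) → -wer → *vimawer*.
Since the last vowel of *fileku* is /u/ (a rounded vowel), it takes -u, giving *filekuu*.

vimawer, filekuu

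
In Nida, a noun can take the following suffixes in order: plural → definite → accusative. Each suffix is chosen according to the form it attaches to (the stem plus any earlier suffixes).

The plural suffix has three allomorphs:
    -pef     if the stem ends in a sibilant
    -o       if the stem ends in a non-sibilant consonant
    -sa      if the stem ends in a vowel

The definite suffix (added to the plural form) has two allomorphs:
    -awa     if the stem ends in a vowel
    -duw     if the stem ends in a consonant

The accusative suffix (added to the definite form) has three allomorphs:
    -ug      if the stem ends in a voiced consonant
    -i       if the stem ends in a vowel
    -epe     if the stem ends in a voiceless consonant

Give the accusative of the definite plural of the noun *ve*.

The final sound of *ve* is /e/, which is a vowel, so the plural suffix is -sa, giving *vesa*.
Since the final sound of the plural form *vesa* is /a/ (a vowel), it takes -awa, giving *vesaawa*.
Since the final sound of the definite form *vesaawa* is /a/ (a vowel), it takes -i, giving *vesaawai*.

vesaawai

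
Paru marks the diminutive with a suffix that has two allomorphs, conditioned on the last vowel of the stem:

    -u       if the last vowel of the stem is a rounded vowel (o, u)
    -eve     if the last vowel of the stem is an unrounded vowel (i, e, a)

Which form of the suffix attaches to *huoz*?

Since the last vowel of *huoz* is /o/ (a rounded vowel), it takes -u.

-u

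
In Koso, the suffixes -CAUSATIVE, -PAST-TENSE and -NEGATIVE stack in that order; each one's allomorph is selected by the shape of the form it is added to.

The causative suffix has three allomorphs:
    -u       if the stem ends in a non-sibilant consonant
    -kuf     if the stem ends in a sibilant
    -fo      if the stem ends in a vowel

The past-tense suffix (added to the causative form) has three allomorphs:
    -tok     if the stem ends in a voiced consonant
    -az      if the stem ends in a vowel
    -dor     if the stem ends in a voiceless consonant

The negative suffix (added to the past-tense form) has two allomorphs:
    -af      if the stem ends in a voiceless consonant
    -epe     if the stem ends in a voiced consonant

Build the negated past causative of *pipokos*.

*pipokos*: final sound = /s/, a sibilant → -kuf → *pipokoskuf*.
The causative form *pipokoskuf* — final sound /f/ (a voiceless consonant) → -dor → *pipokoskufdor*.
The final consonant of the past-tense form *pipokoskufdor* is /r/, which is voiced, so the negative suffix is -epe, giving *pipokoskufdorepe*.

pipokoskufdorepe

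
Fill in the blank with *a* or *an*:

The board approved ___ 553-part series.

a

The indefinite article is chosen by the initial *sound* of the following word, not its spelling.
The number *553* is spoken "five hundred …", beginning with /faɪv/ — a consonant sound.
So the article is *a*: The board approved a 553-part series.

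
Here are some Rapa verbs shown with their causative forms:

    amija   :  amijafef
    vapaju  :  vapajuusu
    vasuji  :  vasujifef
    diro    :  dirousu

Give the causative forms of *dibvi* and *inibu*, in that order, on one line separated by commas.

dibvifef, inibuusu

The pattern is rounding harmony: -usu when the last vowel of the stem is a rounded vowel (*vapaju*, *diro*); -fef when the last vowel of the stem is an unrounded vowel (*amija*, *vasuji*).
*dibvi*: last vowel = /i/, an unrounded vowel → -fef → *dibvifef*.
*inibu*: last vowel = /u/, a rounded vowel → -usu → *inibuusu*.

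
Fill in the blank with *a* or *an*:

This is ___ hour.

The indefinite article is chosen by the initial *sound* of the following word, not its spelling.
*hour* begins with the sound /aʊ/ (silent h) — a vowel sound.
So the article is *an*: This is an hour.

an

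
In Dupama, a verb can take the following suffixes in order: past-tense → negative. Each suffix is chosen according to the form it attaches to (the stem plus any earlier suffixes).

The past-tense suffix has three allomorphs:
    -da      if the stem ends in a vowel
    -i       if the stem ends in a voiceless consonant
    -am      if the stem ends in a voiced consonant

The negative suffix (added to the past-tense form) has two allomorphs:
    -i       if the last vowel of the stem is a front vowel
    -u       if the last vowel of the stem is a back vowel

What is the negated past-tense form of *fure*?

*fure* — final sound /e/ (a vowel) → -da → *fureda*.
Since the last vowel of the past-tense form *fureda* is /a/ (a back vowel), it takes -u, giving *furedau*.

furedau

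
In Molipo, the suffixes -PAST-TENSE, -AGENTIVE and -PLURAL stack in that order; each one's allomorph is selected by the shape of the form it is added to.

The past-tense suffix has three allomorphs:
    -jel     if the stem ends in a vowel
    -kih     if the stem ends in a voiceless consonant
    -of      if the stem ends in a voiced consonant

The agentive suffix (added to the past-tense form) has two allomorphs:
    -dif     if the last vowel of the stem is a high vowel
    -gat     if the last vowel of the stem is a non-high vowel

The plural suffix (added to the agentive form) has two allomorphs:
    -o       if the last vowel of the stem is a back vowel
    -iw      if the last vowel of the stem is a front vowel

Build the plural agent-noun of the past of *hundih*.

*hundih*: final sound = /h/, a voiceless consonant → -kih → *hundihkih*.
Since the last vowel of the past-tense form *hundihkih* is /i/ (a high vowel), it takes -dif, giving *hundihkihdif*.
The last vowel of the agentive form *hundihkihdif* is /i/, which is a front vowel, so the plural suffix is -iw, giving *hundihkihdifiw*.

hundihkihdifiw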